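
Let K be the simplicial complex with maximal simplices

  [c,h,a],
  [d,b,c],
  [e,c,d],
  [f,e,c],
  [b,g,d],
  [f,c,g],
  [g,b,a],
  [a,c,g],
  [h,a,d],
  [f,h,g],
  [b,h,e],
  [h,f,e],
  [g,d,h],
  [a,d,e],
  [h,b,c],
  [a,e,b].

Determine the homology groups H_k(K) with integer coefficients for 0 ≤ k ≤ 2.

Take the total order a < b < c < d < e < f < g < h on the vertex set. Then K (dimension 2) consists of the simplices:

  0-simplices (8): a, b, c, d, e, f, g, h
  1-simplices (24): ab, ac, ad, ae, ag, ah, bc, bd, be, bg, bh, cd, ce, cf, cg, ch, de, dg, dh, ef, eh, fg, fh, gh
  2-simplices (16): abe, abg, acg, ach, ade, adh, bcd, bch, bdg, beh, cde, cef, cfg, dgh, efh, fgh

giving chain groups C_0 ≅ Z^8, C_1 ≅ Z^24, C_2 ≅ Z^16.

The boundary map ∂_1: C_1 → C_0 sends each edge [p,q] (with p < q) to q − p. For instance
  ∂dg = g − d.
The 8×24 boundary matrix has rank 7 and Smith normal form diag(1,1,1,1,1,1,1).

Boundary ∂_2: C_2 → C_1 sends each 2-simplex [p,q,r] to [q,r] − [p,r] + [p,q]. For instance
  ∂abe = be − ae + ab,
  ∂cde = de − ce + cd.
The resulting 24×16 matrix has rank 15, and its Smith normal form has invariant factors (1,1,1,1,1,1,1,1,1,1,1,1,1,1,1).

Computing H_k = (kernel of ∂_k) / (image of ∂_{k+1}):

  H_0: rank C_0 − rank ∂_1 = 8 − 7 = 1, and the invariant factors of ∂_1 are all 1, so H_0 ≅ Z.
  H_1: rank ker ∂_1 − rank ∂_2 = (24 − 7) − 15 = 2, and the invariant factors of ∂_2 are all 1, so H_1 ≅ Z^2.
  H_2: rank ker ∂_2 − rank ∂_3 = (16 − 15) − 0 = 1, and there is no ∂_3, so H_2 ≅ Z.

As a check, the Euler characteristic is 8 − 24 + 16 = 0, which agrees with 1 − 2 + 1 = 0.
(K is a triangulation of the torus T^2.)

H_0 = Z,  H_1 = Z^2,  H_2 = Z.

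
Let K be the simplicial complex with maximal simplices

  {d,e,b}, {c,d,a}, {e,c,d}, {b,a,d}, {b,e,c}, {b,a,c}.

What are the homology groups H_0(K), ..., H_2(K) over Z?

Order the vertices as a < b < c < d < e. Listing each simplex with vertices in this order, K has dimension 2 with simplices:

  0-simplices (5): a, b, c, d, e
  1-simplices (9): ab, ac, ad, bc, bd, be, cd, ce, de
  2-simplices (6): abc, abd, acd, bce, bde, cde

giving chain groups C_0 ≅ Z^5, C_1 ≅ Z^9, C_2 ≅ Z^6.

The boundary map ∂_1: C_1 → C_0 sends each edge [p,q] (with p < q) to q − p.
As a 5×9 matrix over Z this has rank 4, with invariant factors (1,1,1,1).

Boundary ∂_2: C_2 → C_1 acts by ∂[p,q,r] = [q,r] − [p,r] + [p,q]. For instance
  ∂cde = de − ce + cd,
  ∂abd = bd − ad + ab.
The 9×6 boundary matrix has rank 5 and Smith normal form diag(1,1,1,1,1).

Reading off H_k = ker ∂_k / im ∂_{k+1}:

  H_0: rank C_0 − rank ∂_1 = 5 − 4 = 1, and the invariant factors of ∂_1 are all 1, so H_0 ≅ Z.
  H_1: rank ker ∂_1 − rank ∂_2 = (9 − 4) − 5 = 0, and the invariant factors of ∂_2 are all 1, so H_1 ≅ 0.
  H_2: rank ker ∂_2 − rank ∂_3 = (6 − 5) − 0 = 1, and there is no ∂_3, so H_2 ≅ Z.

(K is a triangulation of the 2-sphere S^2.)

H_0 = Z,  H_1 = 0,  H_2 = Z.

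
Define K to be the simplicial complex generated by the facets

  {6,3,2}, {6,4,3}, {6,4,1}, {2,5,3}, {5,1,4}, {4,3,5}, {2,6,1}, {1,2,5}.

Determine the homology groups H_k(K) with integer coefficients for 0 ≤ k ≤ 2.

Take the total order 1 < 2 < 3 < 4 < 5 < 6 on the vertex set. Then K (dimension 2) consists of the simplices:

  0-simplices (6): [1], [2], [3], [4], [5], [6]
  1-simplices (12): [1,2], [1,4], [1,5], [1,6], [2,3], [2,5], [2,6], [3,4], [3,5], [3,6], [4,5], [4,6]
  2-simplices (8): [1,2,5], [1,2,6], [1,4,5], [1,4,6], [2,3,5], [2,3,6], [3,4,5], [3,4,6]

Hence C_0 ≅ Z^6, C_1 ≅ Z^12, C_2 ≅ Z^8.

Boundary ∂_1: C_1 → C_0 sends each edge [p,q] (with p < q) to q − p.
The resulting 6×12 matrix has rank 5, and its Smith normal form has invariant factors (1,1,1,1,1).

The boundary map ∂_2: C_2 → C_1 sends each 2-simplex [p,q,r] to [q,r] − [p,r] + [p,q]. For instance
  ∂[2,3,5] = [3,5] − [2,5] + [2,3],
  ∂[1,4,5] = [4,5] − [1,5] + [1,4].
The 12×8 boundary matrix has rank 7 and Smith normal form diag(1,1,1,1,1,1,1).

From H_k ≅ ker(∂_k) / im(∂_{k+1}) we obtain:

  H_0: rank C_0 − rank ∂_1 = 6 − 5 = 1, and the invariant factors of ∂_1 are all 1, so H_0 ≅ Z.
  H_1: rank ker ∂_1 − rank ∂_2 = (12 − 5) − 7 = 0, and the invariant factors of ∂_2 are all 1, so H_1 ≅ 0.
  H_2: rank ker ∂_2 − rank ∂_3 = (8 − 7) − 0 = 1, and there is no ∂_3, so H_2 ≅ Z.

H_0 ≅ Z,  H_1 = 0,  H_2 ≅ Z.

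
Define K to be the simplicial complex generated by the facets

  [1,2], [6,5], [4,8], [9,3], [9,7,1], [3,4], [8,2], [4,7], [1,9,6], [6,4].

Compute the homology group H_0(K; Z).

K has 9 vertices, 13 edges, 2 triangles.
rank ∂_0 = 0, rank ∂_1 = 8 ⇒ b_0 = 9 − 0 − 8 = 1; all invariant factors of ∂_1 are 1 so no torsion. So H_0 = Z.

H_0 = Z.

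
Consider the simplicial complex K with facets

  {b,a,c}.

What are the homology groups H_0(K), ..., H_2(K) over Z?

H_0 ≅ Z,  H_1 = 0,  H_2 = 0.

Order the vertices as a < b < c. Listing each simplex with vertices in this order, K has dimension 2 with simplices:

  0-simplices (3): a, b, c
  1-simplices (3): ab, ac, bc
  2-simplices (1): abc

Hence C_0 ≅ Z^3, C_1 ≅ Z^3, C_2 ≅ Z^1.

The boundary map ∂_1: C_1 → C_0 maps an edge to its endpoints' difference, ∂[p,q] = q − p. For instance
  ∂ab = b − a.
As a 3×3 matrix over Z this has rank 2, with invariant factors (1,1).

The boundary map ∂_2: C_2 → C_1 maps a triangle to the signed sum of its edges. For instance
  ∂abc = bc − ac + ab.
This gives a 3×1 integer matrix of rank 1; reducing to Smith normal form yields diagonal entries (1).

Computing H_k = (kernel of ∂_k) / (image of ∂_{k+1}):

  H_0: rank C_0 − rank ∂_1 = 3 − 2 = 1, and the invariant factors of ∂_1 are all 1, so H_0 = Z.
  H_1: rank ker ∂_1 − rank ∂_2 = (3 − 2) − 1 = 0, and the invariant factors of ∂_2 are all 1, so H_1 = 0.
  H_2: rank ker ∂_2 − rank ∂_3 = (1 − 1) − 0 = 0, and there is no ∂_3, so H_2 = 0.

(K is a triangulation of the 2-simplex.)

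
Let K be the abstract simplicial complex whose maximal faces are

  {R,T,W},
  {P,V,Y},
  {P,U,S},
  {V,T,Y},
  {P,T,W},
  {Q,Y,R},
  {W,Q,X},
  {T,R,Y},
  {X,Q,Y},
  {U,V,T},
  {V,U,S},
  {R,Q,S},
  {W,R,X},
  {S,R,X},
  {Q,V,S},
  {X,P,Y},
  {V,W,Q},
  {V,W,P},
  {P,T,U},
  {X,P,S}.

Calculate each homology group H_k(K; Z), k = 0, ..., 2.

Fix the vertex order P < Q < R < S < T < U < V < W < X < Y and write every simplex with vertices in increasing order. Then dim K = 2 and the simplices of K are:

  0-simplices (10): P, Q, R, S, T, U, V, W, X, Y
  1-simplices (30): PS, PT, PU, PV, PW, PX, PY, QR, QS, QV, QW, QX, QY, RS, RT, RW, RX, RY, SU, SV, SX, TU, TV, TW, TY, UV, VW, VY, WX, XY
  2-simplices (20): PSU, PSX, PTU, PTW, PVW, PVY, PXY, QRS, QRY, QSV, QVW, QWX, QXY, RSX, RTW, RTY, RWX, SUV, TUV, TVY

so the chain groups are C_0 ≅ Z^10, C_1 ≅ Z^30, C_2 ≅ Z^20.

∂_1: C_1 → C_0 maps an edge to its endpoints' difference, ∂[p,q] = q − p. For instance
  ∂SU = U − S.
This gives a 10×30 integer matrix of rank 9; reducing to Smith normal form yields diagonal entries (1,1,1,1,1,1,1,1,1).

∂_2: C_2 → C_1 maps a triangle to the signed sum of its edges. For instance
  ∂QWX = WX − QX + QW,
  ∂RTW = TW − RW + RT.
The resulting 30×20 matrix has rank 20, and its Smith normal form has invariant factors (1,1,1,1,1,1,1,1,1,1,1,1,1,1,1,1,1,1,1,2).

Now H_k = ker ∂_k / im ∂_{k+1}, so:

  H_0: rank C_0 − rank ∂_1 = 10 − 9 = 1, and the invariant factors of ∂_1 are all 1, so H_0 = Z.
  H_1: rank ker ∂_1 − rank ∂_2 = (30 − 9) − 20 = 1, and ∂_2 has invariant factor 2 > 1, so H_1 = Z × Z/2.
  H_2: rank ker ∂_2 − rank ∂_3 = (20 − 20) − 0 = 0, and there is no ∂_3, so H_2 = 0.

As a check, the Euler characteristic is 10 − 30 + 20 = 0, which agrees with 1 − 1 + 0 = 0.

H_0 = Z,  H_1 = Z × Z/2,  H_2 = 0.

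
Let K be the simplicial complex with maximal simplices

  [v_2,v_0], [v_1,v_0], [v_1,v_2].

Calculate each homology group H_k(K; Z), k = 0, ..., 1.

Take the total order v_0 < v_1 < v_2 on the vertex set. Then K (dimension 1) consists of the simplices:

  0-simplices (3): [v_0], [v_1], [v_2]
  1-simplices (3): [v_0,v_1], [v_0,v_2], [v_1,v_2]

giving chain groups C_0 ≅ Z^3, C_1 ≅ Z^3.

Boundary ∂_1: C_1 → C_0 maps an edge to its endpoints' difference, ∂[p,q] = q − p. For instance
  ∂[v_0,v_2] = [v_2] − [v_0].
This gives a 3×3 integer matrix of rank 2; reducing to Smith normal form yields diagonal entries (1,1).

Now H_k = ker ∂_k / im ∂_{k+1}, so:

  H_0: rank C_0 − rank ∂_1 = 3 − 2 = 1, and the invariant factors of ∂_1 are all 1, so H_0 = Z.
  H_1: rank ker ∂_1 − rank ∂_2 = (3 − 2) − 0 = 1, and there is no ∂_2, so H_1 = Z.

H_0 ≅ Z,  H_1 ≅ Z.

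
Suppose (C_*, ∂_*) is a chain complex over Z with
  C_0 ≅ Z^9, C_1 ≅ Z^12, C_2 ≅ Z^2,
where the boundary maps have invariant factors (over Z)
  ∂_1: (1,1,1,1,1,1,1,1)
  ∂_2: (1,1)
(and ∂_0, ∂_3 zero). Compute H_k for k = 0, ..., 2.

H_0 ≅ Z,  H_1 ≅ Z^2,  H_2 = 0.

H_0: b_0 = 9 − 0 − 8 = 1; torsion from ∂_1 factors > 1: none. So H_0 ≅ Z.
H_1: b_1 = 12 − 8 − 2 = 2; torsion from ∂_2 factors > 1: none. So H_1 ≅ Z^2.
H_2: b_2 = 2 − 2 − 0 = 0; torsion from ∂_3 factors > 1: none. So H_2 ≅ 0.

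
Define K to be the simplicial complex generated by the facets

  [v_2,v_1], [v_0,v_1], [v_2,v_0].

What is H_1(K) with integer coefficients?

Take the total order v_0 < v_1 < v_2 on the vertex set. Then K (dimension 1) consists of the simplices:

  0-simplices (3): [v_0], [v_1], [v_2]
  1-simplices (3): [v_0,v_1], [v_0,v_2], [v_1,v_2]

giving chain groups C_0 ≅ Z^3, C_1 ≅ Z^3.

∂_1: C_1 → C_0 is given by ∂[p,q] = [q] − [p].
The resulting 3×3 matrix has rank 2, and its Smith normal form has invariant factors (1,1).

From H_k ≅ ker(∂_k) / im(∂_{k+1}) we obtain:

  H_1: rank ker ∂_1 − rank ∂_2 = (3 − 2) − 0 = 1, and there is no ∂_2, so H_1 = Z.

H_1 = Z.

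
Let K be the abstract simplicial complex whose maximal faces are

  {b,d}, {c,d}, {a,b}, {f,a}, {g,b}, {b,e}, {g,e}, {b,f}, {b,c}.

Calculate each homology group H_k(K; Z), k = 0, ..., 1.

H_0 = Z,  H_1 = Z^3.

Fix the vertex order a < b < c < d < e < f < g and write every simplex with vertices in increasing order. Then dim K = 1 and the simplices of K are:

  0-simplices (7): a, b, c, d, e, f, g
  1-simplices (9): ab, af, bc, bd, be, bf, bg, cd, eg

so the chain groups are C_0 ≅ Z^7, C_1 ≅ Z^9.

The boundary map ∂_1: C_1 → C_0 maps an edge to its endpoints' difference, ∂[p,q] = q − p. For instance
  ∂bg = g − b.
This gives a 7×9 integer matrix of rank 6; reducing to Smith normal form yields diagonal entries (1,1,1,1,1,1).

From H_k ≅ ker(∂_k) / im(∂_{k+1}) we obtain:

  H_0: rank C_0 − rank ∂_1 = 7 − 6 = 1, and the invariant factors of ∂_1 are all 1, so H_0 ≅ Z.
  H_1: rank ker ∂_1 − rank ∂_2 = (9 − 6) − 0 = 3, and there is no ∂_2, so H_1 ≅ Z^3.

(K is a triangulation of a wedge of 3 circles.)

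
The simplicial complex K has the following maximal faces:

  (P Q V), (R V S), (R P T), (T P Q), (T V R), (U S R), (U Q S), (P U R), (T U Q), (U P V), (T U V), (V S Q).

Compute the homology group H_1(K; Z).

H_1 = Z/2.

We work with the vertex ordering P < Q < R < S < T < U < V. The simplices of K, each written with vertices in increasing order, are:

  0-simplices (7): P, Q, R, S, T, U, V
  1-simplices (18): PQ, PR, PT, PU, PV, QS, QT, QU, QV, RS, RT, RU, RV, SU, SV, TU, TV, UV
  2-simplices (12): PQT, PQV, PRT, PRU, PUV, QSU, QSV, QTU, RSU, RSV, RTV, TUV

so the chain groups are C_0 ≅ Z^7, C_1 ≅ Z^18, C_2 ≅ Z^12.

∂_1: C_1 → C_0 maps an edge to its endpoints' difference, ∂[p,q] = q − p. For instance
  ∂RV = V − R.
As a 7×18 matrix over Z this has rank 6, with invariant factors (1,1,1,1,1,1).

Boundary ∂_2: C_2 → C_1 sends each 2-simplex [p,q,r] to [q,r] − [p,r] + [p,q]. For instance
  ∂PUV = UV − PV + PU,
  ∂TUV = UV − TV + TU.
As a 18×12 matrix over Z this has rank 12, with invariant factors (1,1,1,1,1,1,1,1,1,1,1,2).

Reading off H_k = ker ∂_k / im ∂_{k+1}:

  H_1: rank ker ∂_1 − rank ∂_2 = (18 − 6) − 12 = 0, and ∂_2 has invariant factor 2 > 1, so H_1 = Z/2.

(K is a triangulation of the real projective plane RP^2.)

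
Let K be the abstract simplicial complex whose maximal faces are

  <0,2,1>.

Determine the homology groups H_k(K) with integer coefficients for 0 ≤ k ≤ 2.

H_0 = Z,  H_1 = 0,  H_2 = 0.

K has 3 vertices, 3 edges, 1 triangle.
rank ∂_0 = 0, rank ∂_1 = 2 ⇒ b_0 = 3 − 0 − 2 = 1; all invariant factors of ∂_1 are 1 so no torsion. So H_0 = Z.
rank ∂_1 = 2, rank ∂_2 = 1 ⇒ b_1 = 3 − 2 − 1 = 0; all invariant factors of ∂_2 are 1 so no torsion. So H_1 = 0.
rank ∂_2 = 1, rank ∂_3 = 0 ⇒ b_2 = 1 − 1 − 0 = 0. So H_2 = 0.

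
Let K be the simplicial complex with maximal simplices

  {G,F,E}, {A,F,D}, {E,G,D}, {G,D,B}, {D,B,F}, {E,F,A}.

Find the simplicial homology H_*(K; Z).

H_0 ≅ Z,  H_1 ≅ Z,  H_2 = 0.

Fix the vertex order A < B < D < E < F < G and write every simplex with vertices in increasing order. Then dim K = 2 and the simplices of K are:

  0-simplices (6): A, B, D, E, F, G
  1-simplices (12): AD, AE, AF, BD, BF, BG, DE, DF, DG, EF, EG, FG
  2-simplices (6): ADF, AEF, BDF, BDG, DEG, EFG

giving chain groups C_0 ≅ Z^6, C_1 ≅ Z^12, C_2 ≅ Z^6.

∂_1: C_1 → C_0 sends each edge [p,q] (with p < q) to q − p. For instance
  ∂AF = F − A.
As a 6×12 matrix over Z this has rank 5, with invariant factors (1,1,1,1,1).

Boundary ∂_2: C_2 → C_1 acts by ∂[p,q,r] = [q,r] − [p,r] + [p,q]. For instance
  ∂DEG = EG − DG + DE,
  ∂ADF = DF − AF + AD.
The 12×6 boundary matrix has rank 6 and Smith normal form diag(1,1,1,1,1,1).

Computing H_k = (kernel of ∂_k) / (image of ∂_{k+1}):

  H_0: rank C_0 − rank ∂_1 = 6 − 5 = 1, and the invariant factors of ∂_1 are all 1, so H_0 = Z.
  H_1: rank ker ∂_1 − rank ∂_2 = (12 − 5) − 6 = 1, and the invariant factors of ∂_2 are all 1, so H_1 = Z.
  H_2: rank ker ∂_2 − rank ∂_3 = (6 − 6) − 0 = 0, and there is no ∂_3, so H_2 = 0.

As a check, the Euler characteristic is 6 − 12 + 6 = 0, which agrees with 1 − 1 + 0 = 0.
(K is a triangulation of the cylinder S^1 x I.)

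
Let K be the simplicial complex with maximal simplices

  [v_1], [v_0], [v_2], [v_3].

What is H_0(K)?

H_0 ≅ Z^4.

K has 4 vertices.
rank ∂_0 = 0, rank ∂_1 = 0 ⇒ b_0 = 4 − 0 − 0 = 4. So H_0 = Z^4.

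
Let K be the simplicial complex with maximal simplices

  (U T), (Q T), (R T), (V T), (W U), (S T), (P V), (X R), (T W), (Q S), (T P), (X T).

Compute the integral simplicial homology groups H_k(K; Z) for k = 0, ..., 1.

H_0 ≅ Z,  H_1 ≅ Z^4.

Fix the vertex order P < Q < R < S < T < U < V < W < X and write every simplex with vertices in increasing order. Then dim K = 1 and the simplices of K are:

  0-simplices (9): P, Q, R, S, T, U, V, W, X
  1-simplices (12): PT, PV, QS, QT, RT, RX, ST, TU, TV, TW, TX, UW

Hence C_0 ≅ Z^9, C_1 ≅ Z^12.

The boundary map ∂_1: C_1 → C_0 sends each edge [p,q] (with p < q) to q − p.
The resulting 9×12 matrix has rank 8, and its Smith normal form has invariant factors (1,1,1,1,1,1,1,1).

Computing H_k = (kernel of ∂_k) / (image of ∂_{k+1}):

  H_0: rank C_0 − rank ∂_1 = 9 − 8 = 1, and the invariant factors of ∂_1 are all 1, so H_0 = Z.
  H_1: rank ker ∂_1 − rank ∂_2 = (12 − 8) − 0 = 4, and there is no ∂_2, so H_1 = Z^4.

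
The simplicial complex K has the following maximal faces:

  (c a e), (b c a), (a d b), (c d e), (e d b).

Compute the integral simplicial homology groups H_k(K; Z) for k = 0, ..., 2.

Take the total order a < b < c < d < e on the vertex set. Then K (dimension 2) consists of the simplices:

  0-simplices (5): a, b, c, d, e
  1-simplices (10): ab, ac, ad, ae, bc, bd, be, cd, ce, de
  2-simplices (5): abc, abd, ace, bde, cde

so the chain groups are C_0 ≅ Z^5, C_1 ≅ Z^10, C_2 ≅ Z^5.

The boundary map ∂_1: C_1 → C_0 sends each edge [p,q] (with p < q) to q − p. For instance
  ∂ac = c − a.
The resulting 5×10 matrix has rank 4, and its Smith normal form has invariant factors (1,1,1,1).

Boundary ∂_2: C_2 → C_1 acts by ∂[p,q,r] = [q,r] − [p,r] + [p,q]. For instance
  ∂ace = ce − ae + ac,
  ∂cde = de − ce + cd.
The resulting 10×5 matrix has rank 5, and its Smith normal form has invariant factors (1,1,1,1,1).

Reading off H_k = ker ∂_k / im ∂_{k+1}:

  H_0: rank C_0 − rank ∂_1 = 5 − 4 = 1, and the invariant factors of ∂_1 are all 1, so H_0 ≅ Z.
  H_1: rank ker ∂_1 − rank ∂_2 = (10 − 4) − 5 = 1, and the invariant factors of ∂_2 are all 1, so H_1 ≅ Z.
  H_2: rank ker ∂_2 − rank ∂_3 = (5 − 5) − 0 = 0, and there is no ∂_3, so H_2 ≅ 0.

H_0 ≅ Z,  H_1 ≅ Z,  H_2 = 0.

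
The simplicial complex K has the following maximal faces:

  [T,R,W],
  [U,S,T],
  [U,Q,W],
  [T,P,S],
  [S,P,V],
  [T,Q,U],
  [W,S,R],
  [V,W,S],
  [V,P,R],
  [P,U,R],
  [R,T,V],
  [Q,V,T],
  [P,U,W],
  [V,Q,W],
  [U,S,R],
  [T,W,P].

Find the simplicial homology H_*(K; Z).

K has 8 vertices, 24 edges, 16 triangles.
rank ∂_0 = 0, rank ∂_1 = 7 ⇒ b_0 = 8 − 0 − 7 = 1; all invariant factors of ∂_1 are 1 so no torsion. So H_0 = Z.
rank ∂_1 = 7, rank ∂_2 = 15 ⇒ b_1 = 24 − 7 − 15 = 2; all invariant factors of ∂_2 are 1 so no torsion. So H_1 = Z^2.
rank ∂_2 = 15, rank ∂_3 = 0 ⇒ b_2 = 16 − 15 − 0 = 1. So H_2 = Z.

H_0 ≅ Z,  H_1 ≅ Z^2,  H_2 ≅ Z.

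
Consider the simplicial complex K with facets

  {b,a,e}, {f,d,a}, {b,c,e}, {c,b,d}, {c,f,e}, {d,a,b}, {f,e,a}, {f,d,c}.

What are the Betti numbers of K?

Take the total order a < b < c < d < e < f on the vertex set. Then K (dimension 2) consists of the simplices:

  0-simplices (6): a, b, c, d, e, f
  1-simplices (12): ab, ad, ae, af, bc, bd, be, cd, ce, cf, df, ef
  2-simplices (8): abd, abe, adf, aef, bcd, bce, cdf, cef

Hence C_0 ≅ Z^6, C_1 ≅ Z^12, C_2 ≅ Z^8.

The boundary map ∂_1: C_1 → C_0 maps an edge to its endpoints' difference, ∂[p,q] = q − p.
The 6×12 boundary matrix has rank 5 and Smith normal form diag(1,1,1,1,1).

The boundary map ∂_2: C_2 → C_1 acts by ∂[p,q,r] = [q,r] − [p,r] + [p,q]. For instance
  ∂bce = ce − be + bc,
  ∂cef = ef − cf + ce.
This gives a 12×8 integer matrix of rank 7; reducing to Smith normal form yields diagonal entries (1,1,1,1,1,1,1).

From H_k ≅ ker(∂_k) / im(∂_{k+1}) we obtain:

  H_0: rank C_0 − rank ∂_1 = 6 − 5 = 1, and the invariant factors of ∂_1 are all 1, so H_0 ≅ Z.
  H_1: rank ker ∂_1 − rank ∂_2 = (12 − 5) − 7 = 0, and the invariant factors of ∂_2 are all 1, so H_1 ≅ 0.
  H_2: rank ker ∂_2 − rank ∂_3 = (8 − 7) − 0 = 1, and there is no ∂_3, so H_2 ≅ Z.

As a check, the Euler characteristic is 6 − 12 + 8 = 2, which agrees with 1 − 0 + 1 = 2.
(K is a triangulation of the 2-sphere S^2.)

Hence the Betti numbers are b_0 = 1, b_1 = 0, b_2 = 1.

b_0 = 1, b_1 = 0, b_2 = 1.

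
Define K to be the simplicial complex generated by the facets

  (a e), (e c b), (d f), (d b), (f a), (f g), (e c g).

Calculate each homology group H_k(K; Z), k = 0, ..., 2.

H_0 ≅ Z,  H_1 ≅ Z^2,  H_2 = 0.

Fix the vertex order a < b < c < d < e < f < g and write every simplex with vertices in increasing order. Then dim K = 2 and the simplices of K are:

  0-simplices (7): a, b, c, d, e, f, g
  1-simplices (10): ae, af, bc, bd, be, ce, cg, df, eg, fg
  2-simplices (2): bce, ceg

Hence C_0 ≅ Z^7, C_1 ≅ Z^10, C_2 ≅ Z^2.

The boundary map ∂_1: C_1 → C_0 sends each edge [p,q] (with p < q) to q − p.
The 7×10 boundary matrix has rank 6 and Smith normal form diag(1,1,1,1,1,1).

∂_2: C_2 → C_1 sends each 2-simplex [p,q,r] to [q,r] − [p,r] + [p,q]. For instance
  ∂ceg = eg − cg + ce,
  ∂bce = ce − be + bc.
The resulting 10×2 matrix has rank 2, and its Smith normal form has invariant factors (1,1).

From H_k ≅ ker(∂_k) / im(∂_{k+1}) we obtain:

  H_0: rank C_0 − rank ∂_1 = 7 − 6 = 1, and the invariant factors of ∂_1 are all 1, so H_0 ≅ Z.
  H_1: rank ker ∂_1 − rank ∂_2 = (10 − 6) − 2 = 2, and the invariant factors of ∂_2 are all 1, so H_1 ≅ Z^2.
  H_2: rank ker ∂_2 − rank ∂_3 = (2 − 2) − 0 = 0, and there is no ∂_3, so H_2 ≅ 0.

As a check, the Euler characteristic is 7 − 10 + 2 = -1, which agrees with 1 − 2 + 0 = -1.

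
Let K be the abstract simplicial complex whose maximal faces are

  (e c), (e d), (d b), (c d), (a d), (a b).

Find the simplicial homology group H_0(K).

Order the vertices as a < b < c < d < e. Listing each simplex with vertices in this order, K has dimension 1 with simplices:

  0-simplices (5): a, b, c, d, e
  1-simplices (6): ab, ad, bd, cd, ce, de

Hence C_0 ≅ Z^5, C_1 ≅ Z^6.

∂_1: C_1 → C_0 maps an edge to its endpoints' difference, ∂[p,q] = q − p. For instance
  ∂cd = d − c.
The 5×6 boundary matrix has rank 4 and Smith normal form diag(1,1,1,1).

Reading off H_k = ker ∂_k / im ∂_{k+1}:

  H_0: rank C_0 − rank ∂_1 = 5 − 4 = 1, and the invariant factors of ∂_1 are all 1, so H_0 ≅ Z.

(K is a triangulation of a wedge of 2 circles.)

H_0 ≅ Z.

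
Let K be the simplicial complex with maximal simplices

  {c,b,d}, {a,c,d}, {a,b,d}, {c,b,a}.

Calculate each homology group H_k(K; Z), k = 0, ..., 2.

H_0 ≅ Z,  H_1 = 0,  H_2 ≅ Z.

Fix the vertex order a < b < c < d and write every simplex with vertices in increasing order. Then dim K = 2 and the simplices of K are:

  0-simplices (4): a, b, c, d
  1-simplices (6): ab, ac, ad, bc, bd, cd
  2-simplices (4): abc, abd, acd, bcd

Hence C_0 ≅ Z^4, C_1 ≅ Z^6, C_2 ≅ Z^4.

Boundary ∂_1: C_1 → C_0 maps an edge to its endpoints' difference, ∂[p,q] = q − p.
As a 4×6 matrix over Z this has rank 3, with invariant factors (1,1,1).

Boundary ∂_2: C_2 → C_1 acts by ∂[p,q,r] = [q,r] − [p,r] + [p,q]. For instance
  ∂bcd = cd − bd + bc,
  ∂acd = cd − ad + ac.
The resulting 6×4 matrix has rank 3, and its Smith normal form has invariant factors (1,1,1).

Now H_k = ker ∂_k / im ∂_{k+1}, so:

  H_0: rank C_0 − rank ∂_1 = 4 − 3 = 1, and the invariant factors of ∂_1 are all 1, so H_0 ≅ Z.
  H_1: rank ker ∂_1 − rank ∂_2 = (6 − 3) − 3 = 0, and the invariant factors of ∂_2 are all 1, so H_1 ≅ 0.
  H_2: rank ker ∂_2 − rank ∂_3 = (4 − 3) − 0 = 1, and there is no ∂_3, so H_2 ≅ Z.

As a check, the Euler characteristic is 4 − 6 + 4 = 2, which agrees with 1 − 0 + 1 = 2.
(K is a triangulation of the 2-sphere S^2.)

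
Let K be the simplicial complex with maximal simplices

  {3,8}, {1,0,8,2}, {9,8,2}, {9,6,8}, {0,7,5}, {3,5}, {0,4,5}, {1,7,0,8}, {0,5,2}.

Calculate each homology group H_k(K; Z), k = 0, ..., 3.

H_0 ≅ Z,  H_1 ≅ Z,  H_2 = 0,  H_3 = 0.

Take the total order 0 < 1 < 2 < 3 < 4 < 5 < 6 < 7 < 8 < 9 on the vertex set. Then K (dimension 3) consists of the simplices:

  0-simplices (10): [0], [1], [2], [3], [4], [5], [6], [7], [8], [9]
  1-simplices (20): [0,1], [0,2], [0,4], [0,5], [0,7], [0,8], [1,2], [1,7], [1,8], [2,5], [2,8], [2,9], [3,5], [3,8], [4,5], [5,7], [6,8], [6,9], [7,8], [8,9]
  2-simplices (12): [0,1,2], [0,1,7], [0,1,8], [0,2,5], [0,2,8], [0,4,5], [0,5,7], [0,7,8], [1,2,8], [1,7,8], [2,8,9], [6,8,9]
  3-simplices (2): [0,1,2,8], [0,1,7,8]

Hence C_0 ≅ Z^10, C_1 ≅ Z^20, C_2 ≅ Z^12, C_3 ≅ Z^2.

∂_1: C_1 → C_0 maps an edge to its endpoints' difference, ∂[p,q] = q − p.
The 10×20 boundary matrix has rank 9 and Smith normal form diag(1,1,1,1,1,1,1,1,1).

The boundary map ∂_2: C_2 → C_1 sends each 2-simplex [p,q,r] to [q,r] − [p,r] + [p,q]. For instance
  ∂[0,1,8] = [1,8] − [0,8] + [0,1],
  ∂[1,2,8] = [2,8] − [1,8] + [1,2].
This gives a 20×12 integer matrix of rank 10; reducing to Smith normal form yields diagonal entries (1,1,1,1,1,1,1,1,1,1).

The boundary map ∂_3: C_3 → C_2 sends each 3-simplex σ to the alternating sum Σ_i (−1)^i (σ with its i-th vertex removed). For instance
  ∂[0,1,2,8] = [1,2,8] − [0,2,8] + [0,1,8] − [0,1,2],
  ∂[0,1,7,8] = [1,7,8] − [0,7,8] + [0,1,8] − [0,1,7].
The resulting 12×2 matrix has rank 2, and its Smith normal form has invariant factors (1,1).

Now H_k = ker ∂_k / im ∂_{k+1}, so:

  H_0: rank C_0 − rank ∂_1 = 10 − 9 = 1, and the invariant factors of ∂_1 are all 1, so H_0 ≅ Z.
  H_1: rank ker ∂_1 − rank ∂_2 = (20 − 9) − 10 = 1, and the invariant factors of ∂_2 are all 1, so H_1 ≅ Z.
  H_2: rank ker ∂_2 − rank ∂_3 = (12 − 10) − 2 = 0, and the invariant factors of ∂_3 are all 1, so H_2 ≅ 0.
  H_3: rank ker ∂_3 − rank ∂_4 = (2 − 2) − 0 = 0, and there is no ∂_4, so H_3 ≅ 0.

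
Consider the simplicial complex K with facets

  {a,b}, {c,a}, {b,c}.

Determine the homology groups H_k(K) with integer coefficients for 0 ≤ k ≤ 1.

H_0 ≅ Z,  H_1 ≅ Z.

Take the total order a < b < c on the vertex set. Then K (dimension 1) consists of the simplices:

  0-simplices (3): a, b, c
  1-simplices (3): ab, ac, bc

so the chain groups are C_0 ≅ Z^3, C_1 ≅ Z^3.

The boundary map ∂_1: C_1 → C_0 sends each edge [p,q] (with p < q) to q − p. For instance
  ∂ac = c − a.
The resulting 3×3 matrix has rank 2, and its Smith normal form has invariant factors (1,1).

Computing H_k = (kernel of ∂_k) / (image of ∂_{k+1}):

  H_0: rank C_0 − rank ∂_1 = 3 − 2 = 1, and the invariant factors of ∂_1 are all 1, so H_0 = Z.
  H_1: rank ker ∂_1 − rank ∂_2 = (3 − 2) − 0 = 1, and there is no ∂_2, so H_1 = Z.

(K is a triangulation of the circle S^1.)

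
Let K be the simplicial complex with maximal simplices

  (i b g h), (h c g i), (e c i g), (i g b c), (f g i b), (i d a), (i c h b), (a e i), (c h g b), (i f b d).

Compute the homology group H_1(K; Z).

We work with the vertex ordering a < b < c < d < e < f < g < h < i. The simplices of K, each written with vertices in increasing order, are:

  0-simplices (9): a, b, c, d, e, f, g, h, i
  1-simplices (22): ad, ae, ai, bc, bd, bf, bg, bh, bi, ce, cg, ch, ci, df, di, eg, ei, fg, fi, gh, gi, hi
  2-simplices (21): adi, aei, bcg, bch, bci, bdf, bdi, bfg, bfi, bgh, bgi, bhi, ceg, cei, cgh, cgi, chi, dfi, egi, fgi, ghi
  3-simplices (8): bcgh, bcgi, bchi, bdfi, bfgi, bghi, cegi, cghi

giving chain groups C_0 ≅ Z^9, C_1 ≅ Z^22, C_2 ≅ Z^21, C_3 ≅ Z^8.

Boundary ∂_1: C_1 → C_0 sends each edge [p,q] (with p < q) to q − p. For instance
  ∂ai = i − a.
This gives a 9×22 integer matrix of rank 8; reducing to Smith normal form yields diagonal entries (1,1,1,1,1,1,1,1).

Boundary ∂_2: C_2 → C_1 maps a triangle to the signed sum of its edges. For instance
  ∂bgh = gh − bh + bg,
  ∂bfg = fg − bg + bf.
The resulting 22×21 matrix has rank 14, and its Smith normal form has invariant factors (1,1,1,1,1,1,1,1,1,1,1,1,1,1).

∂_3: C_3 → C_2 sends each 3-simplex σ to the alternating sum Σ_i (−1)^i (σ with its i-th vertex removed). For instance
  ∂bdfi = dfi − bfi + bdi − bdf,
  ∂bghi = ghi − bhi + bgi − bgh.
The 21×8 boundary matrix has rank 7 and Smith normal form diag(1,1,1,1,1,1,1).

From H_k ≅ ker(∂_k) / im(∂_{k+1}) we obtain:

  H_1: rank ker ∂_1 − rank ∂_2 = (22 − 8) − 14 = 0, and the invariant factors of ∂_2 are all 1, so H_1 = 0.

H_1 = 0.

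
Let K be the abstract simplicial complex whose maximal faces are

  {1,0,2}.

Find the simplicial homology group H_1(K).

Fix the vertex order 0 < 1 < 2 and write every simplex with vertices in increasing order. Then dim K = 2 and the simplices of K are:

  0-simplices (3): [0], [1], [2]
  1-simplices (3): [0,1], [0,2], [1,2]
  2-simplices (1): [0,1,2]

so the chain groups are C_0 ≅ Z^3, C_1 ≅ Z^3, C_2 ≅ Z^1.

Boundary ∂_1: C_1 → C_0 sends each edge [p,q] (with p < q) to q − p. For instance
  ∂[0,2] = [2] − [0].
As a 3×3 matrix over Z this has rank 2, with invariant factors (1,1).

The boundary map ∂_2: C_2 → C_1 acts by ∂[p,q,r] = [q,r] − [p,r] + [p,q]. For instance
  ∂[0,1,2] = [1,2] − [0,2] + [0,1].
As a 3×1 matrix over Z this has rank 1, with invariant factors (1).

Now H_k = ker ∂_k / im ∂_{k+1}, so:

  H_1: rank ker ∂_1 − rank ∂_2 = (3 − 2) − 1 = 0, and the invariant factors of ∂_2 are all 1, so H_1 = 0.

(K is a triangulation of the 2-simplex.)

H_1 = 0.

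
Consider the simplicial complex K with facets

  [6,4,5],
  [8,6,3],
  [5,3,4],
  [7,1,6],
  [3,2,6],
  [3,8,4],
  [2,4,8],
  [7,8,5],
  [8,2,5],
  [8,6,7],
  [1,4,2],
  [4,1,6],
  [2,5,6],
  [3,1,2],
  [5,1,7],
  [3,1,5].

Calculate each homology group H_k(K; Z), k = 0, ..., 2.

Fix the vertex order 1 < 2 < 3 < 4 < 5 < 6 < 7 < 8 and write every simplex with vertices in increasing order. Then dim K = 2 and the simplices of K are:

  0-simplices (8): [1], [2], [3], [4], [5], [6], [7], [8]
  1-simplices (24): (24 of them)
  2-simplices (16): [1,2,3], [1,2,4], [1,3,5], [1,4,6], [1,5,7], [1,6,7], [2,3,6], [2,4,8], [2,5,6], [2,5,8], [3,4,5], [3,4,8], [3,6,8], [4,5,6], [5,7,8], [6,7,8]

Hence C_0 ≅ Z^8, C_1 ≅ Z^24, C_2 ≅ Z^16.

Boundary ∂_1: C_1 → C_0 is given by ∂[p,q] = [q] − [p]. For instance
  ∂[4,5] = [5] − [4].
This gives a 8×24 integer matrix of rank 7; reducing to Smith normal form yields diagonal entries (1,1,1,1,1,1,1).

Boundary ∂_2: C_2 → C_1 acts by ∂[p,q,r] = [q,r] − [p,r] + [p,q]. For instance
  ∂[1,4,6] = [4,6] − [1,6] + [1,4],
  ∂[1,2,3] = [2,3] − [1,3] + [1,2].
The 24×16 boundary matrix has rank 15 and Smith normal form diag(1,1,1,1,1,1,1,1,1,1,1,1,1,1,1).

From H_k ≅ ker(∂_k) / im(∂_{k+1}) we obtain:

  H_0: rank C_0 − rank ∂_1 = 8 − 7 = 1, and the invariant factors of ∂_1 are all 1, so H_0 = Z.
  H_1: rank ker ∂_1 − rank ∂_2 = (24 − 7) − 15 = 2, and the invariant factors of ∂_2 are all 1, so H_1 = Z^2.
  H_2: rank ker ∂_2 − rank ∂_3 = (16 − 15) − 0 = 1, and there is no ∂_3, so H_2 = Z.

H_0 ≅ Z,  H_1 ≅ Z^2,  H_2 ≅ Z.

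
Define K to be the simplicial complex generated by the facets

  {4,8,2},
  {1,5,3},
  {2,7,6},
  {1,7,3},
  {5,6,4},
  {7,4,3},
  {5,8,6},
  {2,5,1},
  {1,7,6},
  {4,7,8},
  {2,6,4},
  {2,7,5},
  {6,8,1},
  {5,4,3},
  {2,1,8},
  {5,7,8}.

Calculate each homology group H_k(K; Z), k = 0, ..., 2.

Take the total order 1 < 2 < 3 < 4 < 5 < 6 < 7 < 8 on the vertex set. Then K (dimension 2) consists of the simplices:

  0-simplices (8): [1], [2], [3], [4], [5], [6], [7], [8]
  1-simplices (24): (24 of them)
  2-simplices (16): [1,2,5], [1,2,8], [1,3,5], [1,3,7], [1,6,7], [1,6,8], [2,4,6], [2,4,8], [2,5,7], [2,6,7], [3,4,5], [3,4,7], [4,5,6], [4,7,8], [5,6,8], [5,7,8]

giving chain groups C_0 ≅ Z^8, C_1 ≅ Z^24, C_2 ≅ Z^16.

∂_1: C_1 → C_0 is given by ∂[p,q] = [q] − [p]. For instance
  ∂[4,7] = [7] − [4].
As a 8×24 matrix over Z this has rank 7, with invariant factors (1,1,1,1,1,1,1).

The boundary map ∂_2: C_2 → C_1 maps a triangle to the signed sum of its edges. For instance
  ∂[5,7,8] = [7,8] − [5,8] + [5,7],
  ∂[3,4,5] = [4,5] − [3,5] + [3,4].
As a 24×16 matrix over Z this has rank 15, with invariant factors (1,1,1,1,1,1,1,1,1,1,1,1,1,1,1).

Computing H_k = (kernel of ∂_k) / (image of ∂_{k+1}):

  H_0: rank C_0 − rank ∂_1 = 8 − 7 = 1, and the invariant factors of ∂_1 are all 1, so H_0 = Z.
  H_1: rank ker ∂_1 − rank ∂_2 = (24 − 7) − 15 = 2, and the invariant factors of ∂_2 are all 1, so H_1 = Z^2.
  H_2: rank ker ∂_2 − rank ∂_3 = (16 − 15) − 0 = 1, and there is no ∂_3, so H_2 = Z.

As a check, the Euler characteristic is 8 − 24 + 16 = 0, which agrees with 1 − 2 + 1 = 0.

H_0 = Z,  H_1 = Z^2,  H_2 = Z.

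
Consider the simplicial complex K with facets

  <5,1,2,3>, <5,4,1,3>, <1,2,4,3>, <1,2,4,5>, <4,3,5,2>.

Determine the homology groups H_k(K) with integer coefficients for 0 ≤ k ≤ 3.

Take the total order 1 < 2 < 3 < 4 < 5 on the vertex set. Then K (dimension 3) consists of the simplices:

  0-simplices (5): [1], [2], [3], [4], [5]
  1-simplices (10): [1,2], [1,3], [1,4], [1,5], [2,3], [2,4], [2,5], [3,4], [3,5], [4,5]
  2-simplices (10): [1,2,3], [1,2,4], [1,2,5], [1,3,4], [1,3,5], [1,4,5], [2,3,4], [2,3,5], [2,4,5], [3,4,5]
  3-simplices (5): [1,2,3,4], [1,2,3,5], [1,2,4,5], [1,3,4,5], [2,3,4,5]

giving chain groups C_0 ≅ Z^5, C_1 ≅ Z^10, C_2 ≅ Z^10, C_3 ≅ Z^5.

The boundary map ∂_1: C_1 → C_0 sends each edge [p,q] (with p < q) to q − p.
The resulting 5×10 matrix has rank 4, and its Smith normal form has invariant factors (1,1,1,1).

The boundary map ∂_2: C_2 → C_1 maps a triangle to the signed sum of its edges. For instance
  ∂[1,4,5] = [4,5] − [1,5] + [1,4],
  ∂[3,4,5] = [4,5] − [3,5] + [3,4].
This gives a 10×10 integer matrix of rank 6; reducing to Smith normal form yields diagonal entries (1,1,1,1,1,1).

Boundary ∂_3: C_3 → C_2 sends each 3-simplex σ to the alternating sum Σ_i (−1)^i (σ with its i-th vertex removed). For instance
  ∂[2,3,4,5] = [3,4,5] − [2,4,5] + [2,3,5] − [2,3,4],
  ∂[1,2,3,4] = [2,3,4] − [1,3,4] + [1,2,4] − [1,2,3].
This gives a 10×5 integer matrix of rank 4; reducing to Smith normal form yields diagonal entries (1,1,1,1).

Computing H_k = (kernel of ∂_k) / (image of ∂_{k+1}):

  H_0: rank C_0 − rank ∂_1 = 5 − 4 = 1, and the invariant factors of ∂_1 are all 1, so H_0 = Z.
  H_1: rank ker ∂_1 − rank ∂_2 = (10 − 4) − 6 = 0, and the invariant factors of ∂_2 are all 1, so H_1 = 0.
  H_2: rank ker ∂_2 − rank ∂_3 = (10 − 6) − 4 = 0, and the invariant factors of ∂_3 are all 1, so H_2 = 0.
  H_3: rank ker ∂_3 − rank ∂_4 = (5 − 4) − 0 = 1, and there is no ∂_4, so H_3 = Z.

H_0 ≅ Z,  H_1 = 0,  H_2 = 0,  H_3 ≅ Z.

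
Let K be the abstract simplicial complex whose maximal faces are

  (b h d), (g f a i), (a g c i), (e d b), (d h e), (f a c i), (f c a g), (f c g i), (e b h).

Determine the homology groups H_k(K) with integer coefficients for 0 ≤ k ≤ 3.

We work with the vertex ordering a < b < c < d < e < f < g < h < i. The simplices of K, each written with vertices in increasing order, are:

  0-simplices (9): a, b, c, d, e, f, g, h, i
  1-simplices (16): ac, af, ag, ai, bd, be, bh, cf, cg, ci, de, dh, eh, fg, fi, gi
  2-simplices (14): acf, acg, aci, afg, afi, agi, bde, bdh, beh, cfg, cfi, cgi, deh, fgi
  3-simplices (5): acfg, acfi, acgi, afgi, cfgi

giving chain groups C_0 ≅ Z^9, C_1 ≅ Z^16, C_2 ≅ Z^14, C_3 ≅ Z^5.

Boundary ∂_1: C_1 → C_0 maps an edge to its endpoints' difference, ∂[p,q] = q − p.
The 9×16 boundary matrix has rank 7 and Smith normal form diag(1,1,1,1,1,1,1).

The boundary map ∂_2: C_2 → C_1 acts by ∂[p,q,r] = [q,r] − [p,r] + [p,q]. For instance
  ∂afg = fg − ag + af,
  ∂acg = cg − ag + ac.
The resulting 16×14 matrix has rank 9, and its Smith normal form has invariant factors (1,1,1,1,1,1,1,1,1).

The boundary map ∂_3: C_3 → C_2 sends each 3-simplex σ to the alternating sum Σ_i (−1)^i (σ with its i-th vertex removed). For instance
  ∂acgi = cgi − agi + aci − acg,
  ∂acfg = cfg − afg + acg − acf.
The 14×5 boundary matrix has rank 4 and Smith normal form diag(1,1,1,1).

From H_k ≅ ker(∂_k) / im(∂_{k+1}) we obtain:

  H_0: rank C_0 − rank ∂_1 = 9 − 7 = 2, and the invariant factors of ∂_1 are all 1, so H_0 ≅ Z^2.
  H_1: rank ker ∂_1 − rank ∂_2 = (16 − 7) − 9 = 0, and the invariant factors of ∂_2 are all 1, so H_1 ≅ 0.
  H_2: rank ker ∂_2 − rank ∂_3 = (14 − 9) − 4 = 1, and the invariant factors of ∂_3 are all 1, so H_2 ≅ Z.
  H_3: rank ker ∂_3 − rank ∂_4 = (5 − 4) − 0 = 1, and there is no ∂_4, so H_3 ≅ Z.

(K is a triangulation of the disjoint union of the 2-sphere S^2 and the 3-sphere S^3.)

H_0 = Z^2,  H_1 = 0,  H_2 = Z,  H_3 = Z.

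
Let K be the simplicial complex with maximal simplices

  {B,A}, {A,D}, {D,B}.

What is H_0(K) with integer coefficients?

H_0 ≅ Z.

We work with the vertex ordering A < B < D. The simplices of K, each written with vertices in increasing order, are:

  0-simplices (3): A, B, D
  1-simplices (3): AB, AD, BD

Hence C_0 ≅ Z^3, C_1 ≅ Z^3.

The boundary map ∂_1: C_1 → C_0 sends each edge [p,q] (with p < q) to q − p. For instance
  ∂AB = B − A.
The 3×3 boundary matrix has rank 2 and Smith normal form diag(1,1).

Now H_k = ker ∂_k / im ∂_{k+1}, so:

  H_0: rank C_0 − rank ∂_1 = 3 − 2 = 1, and the invariant factors of ∂_1 are all 1, so H_0 = Z.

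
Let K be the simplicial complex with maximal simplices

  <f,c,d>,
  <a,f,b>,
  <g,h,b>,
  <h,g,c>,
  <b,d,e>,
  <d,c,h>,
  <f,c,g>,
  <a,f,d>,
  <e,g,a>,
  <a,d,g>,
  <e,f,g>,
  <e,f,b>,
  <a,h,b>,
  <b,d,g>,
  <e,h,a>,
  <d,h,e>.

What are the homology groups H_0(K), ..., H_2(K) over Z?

H_0 ≅ Z,  H_1 ≅ Z^2,  H_2 ≅ Z.

We work with the vertex ordering a < b < c < d < e < f < g < h. The simplices of K, each written with vertices in increasing order, are:

  0-simplices (8): a, b, c, d, e, f, g, h
  1-simplices (24): ab, ad, ae, af, ag, ah, bd, be, bf, bg, bh, cd, cf, cg, ch, de, df, dg, dh, ef, eg, eh, fg, gh
  2-simplices (16): abf, abh, adf, adg, aeg, aeh, bde, bdg, bef, bgh, cdf, cdh, cfg, cgh, deh, efg

so the chain groups are C_0 ≅ Z^8, C_1 ≅ Z^24, C_2 ≅ Z^16.

∂_1: C_1 → C_0 is given by ∂[p,q] = [q] − [p].
The 8×24 boundary matrix has rank 7 and Smith normal form diag(1,1,1,1,1,1,1).

The boundary map ∂_2: C_2 → C_1 maps a triangle to the signed sum of its edges. For instance
  ∂adf = df − af + ad,
  ∂aeh = eh − ah + ae.
As a 24×16 matrix over Z this has rank 15, with invariant factors (1,1,1,1,1,1,1,1,1,1,1,1,1,1,1).

From H_k ≅ ker(∂_k) / im(∂_{k+1}) we obtain:

  H_0: rank C_0 − rank ∂_1 = 8 − 7 = 1, and the invariant factors of ∂_1 are all 1, so H_0 ≅ Z.
  H_1: rank ker ∂_1 − rank ∂_2 = (24 − 7) − 15 = 2, and the invariant factors of ∂_2 are all 1, so H_1 ≅ Z^2.
  H_2: rank ker ∂_2 − rank ∂_3 = (16 − 15) − 0 = 1, and there is no ∂_3, so H_2 ≅ Z.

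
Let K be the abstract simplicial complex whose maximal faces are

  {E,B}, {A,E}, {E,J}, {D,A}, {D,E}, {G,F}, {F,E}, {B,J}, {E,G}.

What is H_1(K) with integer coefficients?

H_1 = Z^3.

Take the total order A < B < D < E < F < G < J on the vertex set. Then K (dimension 1) consists of the simplices:

  0-simplices (7): A, B, D, E, F, G, J
  1-simplices (9): AD, AE, BE, BJ, DE, EF, EG, EJ, FG

giving chain groups C_0 ≅ Z^7, C_1 ≅ Z^9.

∂_1: C_1 → C_0 sends each edge [p,q] (with p < q) to q − p. For instance
  ∂EG = G − E.
As a 7×9 matrix over Z this has rank 6, with invariant factors (1,1,1,1,1,1).

Reading off H_k = ker ∂_k / im ∂_{k+1}:

  H_1: rank ker ∂_1 − rank ∂_2 = (9 − 6) − 0 = 3, and there is no ∂_2, so H_1 = Z^3.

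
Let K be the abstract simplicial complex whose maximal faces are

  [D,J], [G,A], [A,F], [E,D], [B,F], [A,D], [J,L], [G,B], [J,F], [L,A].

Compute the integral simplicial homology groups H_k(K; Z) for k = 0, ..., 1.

Take the total order A < B < D < E < F < G < J < L on the vertex set. Then K (dimension 1) consists of the simplices:

  0-simplices (8): A, B, D, E, F, G, J, L
  1-simplices (10): AD, AF, AG, AL, BF, BG, DE, DJ, FJ, JL

Hence C_0 ≅ Z^8, C_1 ≅ Z^10.

The boundary map ∂_1: C_1 → C_0 maps an edge to its endpoints' difference, ∂[p,q] = q − p.
The resulting 8×10 matrix has rank 7, and its Smith normal form has invariant factors (1,1,1,1,1,1,1).

Reading off H_k = ker ∂_k / im ∂_{k+1}:

  H_0: rank C_0 − rank ∂_1 = 8 − 7 = 1, and the invariant factors of ∂_1 are all 1, so H_0 = Z.
  H_1: rank ker ∂_1 − rank ∂_2 = (10 − 7) − 0 = 3, and there is no ∂_2, so H_1 = Z^3.

As a check, the Euler characteristic is 8 − 10 = -2, which agrees with 1 − 3 = -2.

H_0 = Z,  H_1 = Z^3.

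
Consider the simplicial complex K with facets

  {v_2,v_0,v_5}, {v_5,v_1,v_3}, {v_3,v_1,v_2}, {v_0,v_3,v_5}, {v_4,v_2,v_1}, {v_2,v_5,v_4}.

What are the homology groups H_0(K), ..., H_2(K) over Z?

H_0 ≅ Z,  H_1 ≅ Z,  H_2 = 0.

K has 6 vertices, 12 edges, 6 triangles.
rank ∂_0 = 0, rank ∂_1 = 5 ⇒ b_0 = 6 − 0 − 5 = 1; all invariant factors of ∂_1 are 1 so no torsion. So H_0 = Z.
rank ∂_1 = 5, rank ∂_2 = 6 ⇒ b_1 = 12 − 5 − 6 = 1; all invariant factors of ∂_2 are 1 so no torsion. So H_1 = Z.
rank ∂_2 = 6, rank ∂_3 = 0 ⇒ b_2 = 6 − 6 − 0 = 0. So H_2 = 0.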